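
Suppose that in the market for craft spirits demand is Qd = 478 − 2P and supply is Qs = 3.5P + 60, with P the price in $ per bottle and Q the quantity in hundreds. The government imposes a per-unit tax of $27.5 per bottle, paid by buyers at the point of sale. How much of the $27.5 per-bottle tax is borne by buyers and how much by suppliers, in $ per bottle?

Buyers bear $17.5 per bottle; suppliers bear $10 per bottle.

Without the tax, 478 − 2P = 3.5P + 60 gives 5.5P = 418, so P* = $76 and Q* = 326.
With the tax collected from buyers, demand (in seller-price terms) shifts: Qd = 478 − 2(P + 27.5).
New equilibrium: buyers pay $93.5, suppliers receive $66, Q = 291. (Wedge: Pb − Ps = 27.5.)
Burden on buyers: $17.5; on suppliers: $10. (They sum to $27.5.)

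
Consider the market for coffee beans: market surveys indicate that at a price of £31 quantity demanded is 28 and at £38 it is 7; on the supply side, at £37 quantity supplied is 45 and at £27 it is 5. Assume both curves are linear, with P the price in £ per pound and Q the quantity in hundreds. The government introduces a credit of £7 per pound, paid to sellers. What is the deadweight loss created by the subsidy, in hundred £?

Deadweight loss = £42 hundred.

Demand slope: (7 − 28)/(38 − 31) = -3, so Qd = 121 − 3P.
Supply slope: (5 − 45)/(27 − 37) = 4, so Qs = 4P − 103.
Without the subsidy, 121 − 3P = 4P − 103 gives 7P = 224, so P* = £32 and Q* = 25.
With a per-unit subsidy paid to sellers, each receives P + 7 per unit sold, so supply becomes Qs = 4(P + 7) − 103.
New equilibrium: consumers pay £28, sellers receive £35, Q = 37. (Wedge: Pb − Ps = −7.)
Quantity rises by |ΔQ| = |25 − 37| = 12.
DWL = ½ · t · |ΔQ| = ½ · 7 · 12 = £42.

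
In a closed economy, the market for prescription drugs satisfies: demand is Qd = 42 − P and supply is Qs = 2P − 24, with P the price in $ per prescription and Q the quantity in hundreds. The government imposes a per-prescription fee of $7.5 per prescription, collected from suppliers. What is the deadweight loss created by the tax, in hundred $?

Before the tax: set 42 − P = 2P − 24 → P* = $22, Q* = 20.
With the tax collected from suppliers, supply shifts: Qs = 2(P − 7.5) − 24.
Solving gives Q = 15 with buyers paying $27 and suppliers receiving $19.5 (the $7.5 wedge).
Quantity falls by |ΔQ| = |20 − 15| = 5.
DWL = ½ · t · |ΔQ| = ½ · 7.5 · 5 = $18.75.

Deadweight loss = $18.75 hundred.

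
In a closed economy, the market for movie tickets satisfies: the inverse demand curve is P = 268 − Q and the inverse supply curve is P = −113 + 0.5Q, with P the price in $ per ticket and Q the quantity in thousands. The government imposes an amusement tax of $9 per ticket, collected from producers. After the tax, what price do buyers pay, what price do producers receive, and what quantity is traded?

Buyers pay $20; producers receive $11; quantity = 248.

Inverting to Q(P) form: Qd = 268 − P; Qs = 2P + 226.
Before the tax: set 268 − P = 2P + 226 → P* = $14, Q* = 254.
With the tax collected from producers, supply shifts: Qs = 2(P − 9) + 226.
New equilibrium: buyers pay $20, producers receive $11, Q = 248. (Wedge: Pb − Ps = 9.)
The less price-elastic side of the market bears the larger share of a per-unit tax.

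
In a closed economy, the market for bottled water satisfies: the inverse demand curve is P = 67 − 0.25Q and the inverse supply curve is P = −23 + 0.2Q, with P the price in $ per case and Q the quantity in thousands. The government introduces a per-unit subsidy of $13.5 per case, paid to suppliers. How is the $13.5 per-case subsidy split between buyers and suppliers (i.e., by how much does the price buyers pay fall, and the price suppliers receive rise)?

Inverting to Q(P) form: Qd = 268 − 4P; Qs = 5P + 115.
Before the subsidy: set 268 − 4P = 5P + 115 → P* = $17, Q* = 200.
With a per-unit subsidy paid to suppliers, each receives P + 13.5 per unit sold, so supply becomes Qs = 5(P + 13.5) + 115.
New equilibrium: buyers pay $9.5, suppliers receive $23, Q = 230. (Wedge: Pb − Ps = −13.5.)
Gain to buyers: $7.5; to suppliers: $6. (They sum to $13.5.)

Buyers gain $7.5 per case; suppliers gain $6 per case.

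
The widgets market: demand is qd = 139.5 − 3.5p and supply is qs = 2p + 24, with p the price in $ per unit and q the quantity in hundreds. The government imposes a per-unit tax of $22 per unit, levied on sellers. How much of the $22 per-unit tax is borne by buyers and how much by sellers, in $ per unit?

Without the tax, 139.5 − 3.5p = 2p + 24 gives 5.5p = 115.5, so p* = $21 and q* = 66.
With the tax collected from sellers, supply shifts: qs = 2(p − 22) + 24.
Solving gives q = 38 with buyers paying $29 and sellers receiving $7 (the $22 wedge).
Burden on buyers: $8; on sellers: $14. (They sum to $22.)

Buyers bear $8 per unit; sellers bear $14 per unit.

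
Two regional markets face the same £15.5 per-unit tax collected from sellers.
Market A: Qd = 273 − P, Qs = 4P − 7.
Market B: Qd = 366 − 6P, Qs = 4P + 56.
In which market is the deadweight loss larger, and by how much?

Market B, by £192.2.

Market A: pre-tax P* = £56, Q* = 217; post-tax Q = 204.6; deadweight loss = £96.1.
Market B: pre-tax P* = £31, Q* = 180; post-tax Q = 142.8; deadweight loss = £288.3.
Difference: £96.1 vs £288.3 → market B is larger by £192.2.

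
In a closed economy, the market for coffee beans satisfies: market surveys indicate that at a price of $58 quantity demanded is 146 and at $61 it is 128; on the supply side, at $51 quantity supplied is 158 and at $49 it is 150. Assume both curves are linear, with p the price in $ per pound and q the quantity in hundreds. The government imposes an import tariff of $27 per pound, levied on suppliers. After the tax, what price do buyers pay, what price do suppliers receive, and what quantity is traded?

Demand slope: (128 − 146)/(61 − 58) = -6, so qd = 494 − 6p.
Supply slope: (150 − 158)/(49 − 51) = 4, so qs = 4p − 46.
Without the tax, 494 − 6p = 4p − 46 gives 10p = 540, so p* = $54 and q* = 170.
With the tax collected from suppliers, supply shifts: qs = 4(p − 27) − 46.
New equilibrium: buyers pay $64.8, suppliers receive $37.8, q = 105.2. (Wedge: pb − ps = 27.)

Buyers pay $64.8; suppliers receive $37.8; quantity = 105.2.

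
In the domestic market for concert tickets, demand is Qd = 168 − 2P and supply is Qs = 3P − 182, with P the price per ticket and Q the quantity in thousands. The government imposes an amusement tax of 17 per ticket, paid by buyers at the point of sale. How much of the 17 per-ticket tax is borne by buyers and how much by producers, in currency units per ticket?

Before the tax: set 168 − 2P = 3P − 182 → P* = 70, Q* = 28.
With the tax collected from buyers, demand (in seller-price terms) shifts: Qd = 168 − 2(P + 17).
Solving gives Q = 7.6 with buyers paying 80.2 and producers receiving 63.2 (the 17 wedge).
Burden on buyers: 10.2; on producers: 6.8. (They sum to 17.)
The less price-elastic side of the market bears the larger share of a per-unit tax.

Buyers bear 10.2 per ticket; producers bear 6.8 per ticket.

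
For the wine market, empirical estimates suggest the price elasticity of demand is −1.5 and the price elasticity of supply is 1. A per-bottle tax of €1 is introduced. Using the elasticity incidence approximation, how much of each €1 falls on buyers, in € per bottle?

Incidence ratio: buyers' share ≈ εs / (εs + |εd|) = 1 / (1 + 1.5) = 0.4.
So buyers bear ≈ 0.4 × €1 = €0.4; suppliers bear €0.6.

Buyers bear ≈ €0.4 per bottle.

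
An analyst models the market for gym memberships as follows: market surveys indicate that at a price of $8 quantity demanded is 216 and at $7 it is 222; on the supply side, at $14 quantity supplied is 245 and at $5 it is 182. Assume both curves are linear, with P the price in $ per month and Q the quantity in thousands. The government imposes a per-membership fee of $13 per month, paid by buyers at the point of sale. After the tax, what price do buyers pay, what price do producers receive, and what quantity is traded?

Buyers pay $16; producers receive $3; quantity = 168.

Demand slope: (222 − 216)/(7 − 8) = -6, so Qd = 264 − 6P.
Supply slope: (182 − 245)/(5 − 14) = 7, so Qs = 7P + 147.
Without the tax, 264 − 6P = 7P + 147 gives 13P = 117, so P* = $9 and Q* = 210.
With the tax collected from buyers, demand (in seller-price terms) shifts: Qd = 264 − 6(P + 13).
New equilibrium: buyers pay $16, producers receive $3, Q = 168. (Wedge: Pb − Ps = 13.)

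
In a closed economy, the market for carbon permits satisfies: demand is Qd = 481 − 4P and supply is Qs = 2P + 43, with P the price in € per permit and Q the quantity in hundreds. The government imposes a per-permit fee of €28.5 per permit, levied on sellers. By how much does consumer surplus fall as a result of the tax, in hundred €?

Before the tax: set 481 − 4P = 2P + 43 → P* = €73, Q* = 189.
With the tax collected from sellers, supply shifts: Qs = 2(P − 28.5) + 43.
Solving gives Q = 151 with buyers paying €82.5 and sellers receiving €54 (the €28.5 wedge).
ΔCS is the trapezoid between Q = 151 and Q = 189 of height €9.5: ½ · (189 + 151) · 9.5 = €1615.

Consumer surplus falls by €1615 hundred.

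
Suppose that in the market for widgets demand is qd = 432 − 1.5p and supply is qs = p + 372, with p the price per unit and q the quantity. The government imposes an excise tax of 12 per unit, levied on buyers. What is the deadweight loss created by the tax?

Deadweight loss = 43.2.

Without the tax, 432 − 1.5p = p + 372 gives 2.5p = 60, so p* = 24 and q* = 396.
With the tax collected from buyers, demand (in seller-price terms) shifts: qd = 432 − 1.5(p + 12).
Solving gives q = 388.8 with buyers paying 28.8 and suppliers receiving 16.8 (the 12 wedge).
Quantity falls by |ΔQ| = |396 − 388.8| = 7.2.
DWL = ½ · t · |ΔQ| = ½ · 12 · 7.2 = 43.2.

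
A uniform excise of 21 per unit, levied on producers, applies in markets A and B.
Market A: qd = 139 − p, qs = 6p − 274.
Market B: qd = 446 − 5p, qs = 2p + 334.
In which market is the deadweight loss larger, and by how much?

Market B, by 126.

Market A: pre-tax p* = 59, q* = 80; post-tax q = 62; deadweight loss = 189.
Market B: pre-tax p* = 16, q* = 366; post-tax q = 336; deadweight loss = 315.
Difference: 189 vs 315 → market B is larger by 126.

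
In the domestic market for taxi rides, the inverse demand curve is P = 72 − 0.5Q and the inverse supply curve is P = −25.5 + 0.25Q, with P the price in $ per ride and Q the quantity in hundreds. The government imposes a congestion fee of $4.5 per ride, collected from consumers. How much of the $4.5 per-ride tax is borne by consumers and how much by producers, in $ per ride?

Consumers bear $3 per ride; producers bear $1.5 per ride.

Rewrite in direct form: Qd = 144 − 2P and Qs = 4P + 102.
Without the tax, 144 − 2P = 4P + 102 gives 6P = 42, so P* = $7 and Q* = 130.
With the tax collected from consumers, demand (in seller-price terms) shifts: Qd = 144 − 2(P + 4.5).
New equilibrium: consumers pay $10, producers receive $5.5, Q = 124. (Wedge: Pb − Ps = 4.5.)
Burden on consumers: $3; on producers: $1.5. (They sum to $4.5.)
The less price-elastic side of the market bears the larger share of a per-unit tax.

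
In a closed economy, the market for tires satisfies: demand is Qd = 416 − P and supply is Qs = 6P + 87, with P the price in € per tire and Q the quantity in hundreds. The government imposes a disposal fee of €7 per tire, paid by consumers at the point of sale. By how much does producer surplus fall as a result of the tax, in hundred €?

Producer surplus falls by €366 hundred.

Without the tax, 416 − P = 6P + 87 gives 7P = 329, so P* = €47 and Q* = 369.
With the tax collected from consumers, demand (in seller-price terms) shifts: Qd = 416 − (P + 7).
New equilibrium: consumers pay €53, suppliers receive €46, Q = 363. (Wedge: Pb − Ps = 7.)
ΔPS is the trapezoid between Q = 363 and Q = 369 of height €1: ½ · (369 + 363) · 1 = €366.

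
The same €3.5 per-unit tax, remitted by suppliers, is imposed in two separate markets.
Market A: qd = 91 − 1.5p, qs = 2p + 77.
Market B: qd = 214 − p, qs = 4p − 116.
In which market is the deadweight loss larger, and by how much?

Market A, by €0.35.

Market A: pre-tax p* = €4, q* = 85; post-tax q = 82; deadweight loss = €5.25.
Market B: pre-tax p* = €66, q* = 148; post-tax q = 145.2; deadweight loss = €4.9.
Difference: €5.25 vs €4.9 → market A is larger by €0.35.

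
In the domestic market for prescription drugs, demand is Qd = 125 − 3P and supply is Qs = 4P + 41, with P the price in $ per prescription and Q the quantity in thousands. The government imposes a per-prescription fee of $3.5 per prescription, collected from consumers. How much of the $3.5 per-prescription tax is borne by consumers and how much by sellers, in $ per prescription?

Consumers bear $2 per prescription; sellers bear $1.5 per prescription.

Without the tax, 125 − 3P = 4P + 41 gives 7P = 84, so P* = $12 and Q* = 89.
With the tax collected from consumers, demand (in seller-price terms) shifts: Qd = 125 − 3(P + 3.5).
Solving gives Q = 83 with consumers paying $14 and sellers receiving $10.5 (the $3.5 wedge).
Burden on consumers: $2; on sellers: $1.5. (They sum to $3.5.)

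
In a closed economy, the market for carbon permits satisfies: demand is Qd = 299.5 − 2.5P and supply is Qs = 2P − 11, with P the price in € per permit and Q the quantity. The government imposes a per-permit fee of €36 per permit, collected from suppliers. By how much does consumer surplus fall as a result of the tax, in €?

Before the tax: set 299.5 − 2.5P = 2P − 11 → P* = €69, Q* = 127.
With the tax collected from suppliers, supply shifts: Qs = 2(P − 36) − 11.
Solving gives Q = 87 with consumers paying €85 and suppliers receiving €49 (the €36 wedge).
ΔCS is the trapezoid between Q = 87 and Q = 127 of height €16: ½ · (127 + 87) · 16 = €1712.

Consumer surplus falls by €1712.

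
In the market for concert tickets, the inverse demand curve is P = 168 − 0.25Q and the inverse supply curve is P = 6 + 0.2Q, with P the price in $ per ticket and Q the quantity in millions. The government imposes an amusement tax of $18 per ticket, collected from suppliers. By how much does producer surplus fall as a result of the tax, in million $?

Producer surplus falls by $2720 million.

Rewrite in direct form: Qd = 672 − 4P and Qs = 5P − 30.
Without the tax, 672 − 4P = 5P − 30 gives 9P = 702, so P* = $78 and Q* = 360.
With the tax collected from suppliers, supply shifts: Qs = 5(P − 18) − 30.
Solving gives Q = 320 with consumers paying $88 and suppliers receiving $70 (the $18 wedge).
ΔPS is the trapezoid between Q = 320 and Q = 360 of height $8: ½ · (360 + 320) · 8 = $2720.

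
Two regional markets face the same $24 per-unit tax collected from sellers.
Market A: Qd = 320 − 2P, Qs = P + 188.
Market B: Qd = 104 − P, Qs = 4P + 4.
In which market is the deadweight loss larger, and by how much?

Market B, by $38.4.

Market A: pre-tax P* = $44, Q* = 232; post-tax Q = 216; deadweight loss = $192.
Market B: pre-tax P* = $20, Q* = 84; post-tax Q = 64.8; deadweight loss = $230.4.
Difference: $192 vs $230.4 → market B is larger by $38.4.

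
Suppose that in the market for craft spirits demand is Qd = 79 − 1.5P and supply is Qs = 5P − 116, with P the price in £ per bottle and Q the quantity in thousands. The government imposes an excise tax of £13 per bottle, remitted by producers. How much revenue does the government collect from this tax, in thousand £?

Tax revenue = £247 thousand.

Before the tax: set 79 − 1.5P = 5P − 116 → P* = £30, Q* = 34.
With the tax collected from producers, supply shifts: Qs = 5(P − 13) − 116.
New equilibrium: buyers pay £40, producers receive £27, Q = 19. (Wedge: Pb − Ps = 13.)
Revenue = t · Q = 13 · 19 = £247.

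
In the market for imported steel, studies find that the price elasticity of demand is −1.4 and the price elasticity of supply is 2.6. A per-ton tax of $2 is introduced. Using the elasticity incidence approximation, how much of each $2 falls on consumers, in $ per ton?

Incidence ratio: consumers' share ≈ εs / (εs + |εd|) = 2.6 / (2.6 + 1.4) = 0.65.
So consumers bear ≈ 0.65 × $2 = $1.3; producers bear $0.7.

Consumers bear ≈ $1.3 per ton.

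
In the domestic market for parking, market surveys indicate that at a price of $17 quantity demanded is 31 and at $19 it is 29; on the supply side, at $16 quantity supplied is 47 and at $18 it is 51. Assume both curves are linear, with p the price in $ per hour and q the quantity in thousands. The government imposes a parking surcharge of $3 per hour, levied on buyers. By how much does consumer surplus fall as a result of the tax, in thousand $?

Demand slope: (29 − 31)/(19 − 17) = -1, so qd = 48 − p.
Supply slope: (51 − 47)/(18 − 16) = 2, so qs = 2p + 15.
Before the tax: set 48 − p = 2p + 15 → p* = $11, q* = 37.
With the tax collected from buyers, demand (in seller-price terms) shifts: qd = 48 − (p + 3).
Solving gives q = 35 with buyers paying $13 and producers receiving $10 (the $3 wedge).
ΔCS is the trapezoid between Q = 35 and Q = 37 of height $2: ½ · (37 + 35) · 2 = $72.

Consumer surplus falls by $72 thousand.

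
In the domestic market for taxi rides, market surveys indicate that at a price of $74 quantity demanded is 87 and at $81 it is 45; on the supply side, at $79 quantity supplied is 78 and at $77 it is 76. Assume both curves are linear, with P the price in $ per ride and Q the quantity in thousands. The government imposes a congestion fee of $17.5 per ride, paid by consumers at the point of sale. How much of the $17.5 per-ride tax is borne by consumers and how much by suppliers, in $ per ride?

Consumers bear $2.5 per ride; suppliers bear $15 per ride.

Demand slope: (45 − 87)/(81 − 74) = -6, so Qd = 531 − 6P.
Supply slope: (76 − 78)/(77 − 79) = 1, so Qs = P − 1.
Without the tax, 531 − 6P = P − 1 gives 7P = 532, so P* = $76 and Q* = 75.
With the tax collected from consumers, demand (in seller-price terms) shifts: Qd = 531 − 6(P + 17.5).
New equilibrium: consumers pay $78.5, suppliers receive $61, Q = 60. (Wedge: Pb − Ps = 17.5.)
Burden on consumers: $2.5; on suppliers: $15. (They sum to $17.5.)
The less price-elastic side of the market bears the larger share of a per-unit tax.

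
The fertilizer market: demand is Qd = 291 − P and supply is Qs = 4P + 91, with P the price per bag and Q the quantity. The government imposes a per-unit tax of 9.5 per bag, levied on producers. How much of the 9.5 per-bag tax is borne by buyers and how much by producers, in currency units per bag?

Without the tax, 291 − P = 4P + 91 gives 5P = 200, so P* = 40 and Q* = 251.
With the tax collected from producers, supply shifts: Qs = 4(P − 9.5) + 91.
Solving gives Q = 243.4 with buyers paying 47.6 and producers receiving 38.1 (the 9.5 wedge).
Burden on buyers: 7.6; on producers: 1.9. (They sum to 9.5.)
The less price-elastic side of the market bears the larger share of a per-unit tax.

Buyers bear 7.6 per bag; producers bear 1.9 per bag.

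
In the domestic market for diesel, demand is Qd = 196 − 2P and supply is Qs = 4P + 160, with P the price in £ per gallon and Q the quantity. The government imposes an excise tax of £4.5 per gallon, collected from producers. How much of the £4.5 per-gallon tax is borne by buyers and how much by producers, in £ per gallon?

Without the tax, 196 − 2P = 4P + 160 gives 6P = 36, so P* = £6 and Q* = 184.
With the tax collected from producers, supply shifts: Qs = 4(P − 4.5) + 160.
Solving gives Q = 178 with buyers paying £9 and producers receiving £4.5 (the £4.5 wedge).
Burden on buyers: £3; on producers: £1.5. (They sum to £4.5.)
The less price-elastic side of the market bears the larger share of a per-unit tax.

Buyers bear £3 per gallon; producers bear £1.5 per gallon.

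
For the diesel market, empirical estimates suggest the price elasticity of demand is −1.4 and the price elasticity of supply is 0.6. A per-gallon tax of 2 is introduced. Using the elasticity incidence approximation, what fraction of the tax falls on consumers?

Consumers' share ≈ 0.3.

Incidence ratio: consumers' share ≈ εs / (εs + |εd|) = 0.6 / (0.6 + 1.4) = 0.3.
Supply is the less elastic side, so consumers bear the smaller share.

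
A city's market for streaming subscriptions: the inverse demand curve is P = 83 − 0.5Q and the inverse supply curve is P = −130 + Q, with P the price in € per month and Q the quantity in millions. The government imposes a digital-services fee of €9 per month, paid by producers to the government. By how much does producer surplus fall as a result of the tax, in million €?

Inverting to Q(P) form: Qd = 166 − 2P; Qs = P + 130.
Without the tax, 166 − 2P = P + 130 gives 3P = 36, so P* = €12 and Q* = 142.
With the tax collected from producers, supply shifts: Qs = (P − 9) + 130.
Solving gives Q = 136 with consumers paying €15 and producers receiving €6 (the €9 wedge).
ΔPS is the trapezoid between Q = 136 and Q = 142 of height €6: ½ · (142 + 136) · 6 = €834.

Producer surplus falls by €834 million.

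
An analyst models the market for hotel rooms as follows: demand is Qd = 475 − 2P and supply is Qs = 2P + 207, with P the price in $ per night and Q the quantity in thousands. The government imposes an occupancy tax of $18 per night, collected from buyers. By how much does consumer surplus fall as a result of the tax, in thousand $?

Consumer surplus falls by $2988 thousand.

Before the tax: set 475 − 2P = 2P + 207 → P* = $67, Q* = 341.
With the tax collected from buyers, demand (in seller-price terms) shifts: Qd = 475 − 2(P + 18).
New equilibrium: buyers pay $76, producers receive $58, Q = 323. (Wedge: Pb − Ps = 18.)
ΔCS is the trapezoid between Q = 323 and Q = 341 of height $9: ½ · (341 + 323) · 9 = $2988.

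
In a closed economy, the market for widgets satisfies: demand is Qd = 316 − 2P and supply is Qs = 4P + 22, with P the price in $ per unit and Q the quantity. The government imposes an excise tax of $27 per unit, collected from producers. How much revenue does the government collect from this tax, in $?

Tax revenue = $4914.

Before the tax: set 316 − 2P = 4P + 22 → P* = $49, Q* = 218.
With the tax collected from producers, supply shifts: Qs = 4(P − 27) + 22.
New equilibrium: consumers pay $67, producers receive $40, Q = 182. (Wedge: Pb − Ps = 27.)
Revenue = t · Q = 27 · 182 = $4914.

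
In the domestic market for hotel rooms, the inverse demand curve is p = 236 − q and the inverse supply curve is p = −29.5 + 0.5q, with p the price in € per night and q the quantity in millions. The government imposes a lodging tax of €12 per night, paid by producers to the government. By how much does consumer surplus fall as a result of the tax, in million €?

Rewrite in direct form: qd = 236 − p and qs = 2p + 59.
Without the tax, 236 − p = 2p + 59 gives 3p = 177, so p* = €59 and q* = 177.
With the tax collected from producers, supply shifts: qs = 2(p − 12) + 59.
New equilibrium: consumers pay €67, producers receive €55, q = 169. (Wedge: pb − ps = 12.)
ΔCS is the trapezoid between Q = 169 and Q = 177 of height €8: ½ · (177 + 169) · 8 = €1384.

Consumer surplus falls by €1384 million.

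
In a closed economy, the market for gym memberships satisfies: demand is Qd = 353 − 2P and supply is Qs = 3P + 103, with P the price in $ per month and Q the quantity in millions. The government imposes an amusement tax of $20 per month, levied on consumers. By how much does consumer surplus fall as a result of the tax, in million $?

Without the tax, 353 − 2P = 3P + 103 gives 5P = 250, so P* = $50 and Q* = 253.
With the tax collected from consumers, demand (in seller-price terms) shifts: Qd = 353 − 2(P + 20).
Solving gives Q = 229 with consumers paying $62 and suppliers receiving $42 (the $20 wedge).
ΔCS is the trapezoid between Q = 229 and Q = 253 of height $12: ½ · (253 + 229) · 12 = $2892.

Consumer surplus falls by $2892 million.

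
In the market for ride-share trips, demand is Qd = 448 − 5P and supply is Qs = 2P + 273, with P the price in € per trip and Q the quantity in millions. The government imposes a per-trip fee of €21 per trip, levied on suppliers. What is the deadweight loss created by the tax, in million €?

Deadweight loss = €315 million.

Without the tax, 448 − 5P = 2P + 273 gives 7P = 175, so P* = €25 and Q* = 323.
With the tax collected from suppliers, supply shifts: Qs = 2(P − 21) + 273.
New equilibrium: buyers pay €31, suppliers receive €10, Q = 293. (Wedge: Pb − Ps = 21.)
Quantity falls by |ΔQ| = |323 − 293| = 30.
DWL = ½ · t · |ΔQ| = ½ · 21 · 30 = €315.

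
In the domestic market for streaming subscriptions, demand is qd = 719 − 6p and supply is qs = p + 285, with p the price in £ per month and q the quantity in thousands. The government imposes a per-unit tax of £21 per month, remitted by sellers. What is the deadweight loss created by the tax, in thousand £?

Deadweight loss = £189 thousand.

Without the tax, 719 − 6p = p + 285 gives 7p = 434, so p* = £62 and q* = 347.
With the tax collected from sellers, supply shifts: qs = (p − 21) + 285.
New equilibrium: consumers pay £65, sellers receive £44, q = 329. (Wedge: pb − ps = 21.)
Quantity falls by |ΔQ| = |347 − 329| = 18.
DWL = ½ · t · |ΔQ| = ½ · 21 · 18 = £189.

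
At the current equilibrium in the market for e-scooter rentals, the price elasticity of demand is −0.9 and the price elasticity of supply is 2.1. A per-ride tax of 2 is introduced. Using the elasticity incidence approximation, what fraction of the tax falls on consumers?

Incidence ratio: consumers' share ≈ εs / (εs + |εd|) = 2.1 / (2.1 + 0.9) = 0.7.
Supply is the more elastic side, so consumers bear the larger share.

Consumers' share ≈ 0.7.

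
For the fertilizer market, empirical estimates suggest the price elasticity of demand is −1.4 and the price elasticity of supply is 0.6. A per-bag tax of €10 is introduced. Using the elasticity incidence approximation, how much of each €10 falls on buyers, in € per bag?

Buyers bear ≈ €3 per bag.

Incidence ratio: buyers' share ≈ εs / (εs + |εd|) = 0.6 / (0.6 + 1.4) = 0.3.
So buyers bear ≈ 0.3 × €10 = €3; producers bear €7.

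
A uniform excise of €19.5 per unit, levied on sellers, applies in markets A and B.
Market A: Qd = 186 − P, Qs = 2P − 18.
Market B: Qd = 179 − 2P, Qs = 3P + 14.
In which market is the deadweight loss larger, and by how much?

Market B, by €101.4.

Market A: pre-tax P* = €68, Q* = 118; post-tax Q = 105; deadweight loss = €126.75.
Market B: pre-tax P* = €33, Q* = 113; post-tax Q = 89.6; deadweight loss = €228.15.
Difference: €126.75 vs €228.15 → market B is larger by €101.4.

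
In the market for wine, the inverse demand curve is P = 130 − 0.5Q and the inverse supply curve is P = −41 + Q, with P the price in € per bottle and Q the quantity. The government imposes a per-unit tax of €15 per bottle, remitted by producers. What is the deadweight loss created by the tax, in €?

Inverting to Q(P) form: Qd = 260 − 2P; Qs = P + 41.
Before the tax: set 260 − 2P = P + 41 → P* = €73, Q* = 114.
With the tax collected from producers, supply shifts: Qs = (P − 15) + 41.
New equilibrium: buyers pay €78, producers receive €63, Q = 104. (Wedge: Pb − Ps = 15.)
Quantity falls by |ΔQ| = |114 − 104| = 10.
DWL = ½ · t · |ΔQ| = ½ · 15 · 10 = €75.

Deadweight loss = €75.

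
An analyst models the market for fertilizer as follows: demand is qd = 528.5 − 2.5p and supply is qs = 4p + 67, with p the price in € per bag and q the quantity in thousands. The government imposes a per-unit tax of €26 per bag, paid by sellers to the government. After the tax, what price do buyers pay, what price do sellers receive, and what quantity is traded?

Buyers pay €87; sellers receive €61; quantity = 311.

Before the tax: set 528.5 − 2.5p = 4p + 67 → p* = €71, q* = 351.
With the tax collected from sellers, supply shifts: qs = 4(p − 26) + 67.
New equilibrium: buyers pay €87, sellers receive €61, q = 311. (Wedge: pb − ps = 26.)
The less price-elastic side of the market bears the larger share of a per-unit tax.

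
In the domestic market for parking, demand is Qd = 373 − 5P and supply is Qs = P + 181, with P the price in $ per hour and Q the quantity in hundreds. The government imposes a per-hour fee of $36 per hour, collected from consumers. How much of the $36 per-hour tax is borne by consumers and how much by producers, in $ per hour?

Without the tax, 373 − 5P = P + 181 gives 6P = 192, so P* = $32 and Q* = 213.
With the tax collected from consumers, demand (in seller-price terms) shifts: Qd = 373 − 5(P + 36).
New equilibrium: consumers pay $38, producers receive $2, Q = 183. (Wedge: Pb − Ps = 36.)
Burden on consumers: $6; on producers: $30. (They sum to $36.)

Consumers bear $6 per hour; producers bear $30 per hour.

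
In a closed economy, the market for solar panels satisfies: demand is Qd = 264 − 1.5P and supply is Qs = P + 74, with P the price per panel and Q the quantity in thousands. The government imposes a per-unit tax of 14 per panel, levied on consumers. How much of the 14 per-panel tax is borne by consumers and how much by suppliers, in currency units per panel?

Without the tax, 264 − 1.5P = P + 74 gives 2.5P = 190, so P* = 76 and Q* = 150.
With the tax collected from consumers, demand (in seller-price terms) shifts: Qd = 264 − 1.5(P + 14).
Solving gives Q = 141.6 with consumers paying 81.6 and suppliers receiving 67.6 (the 14 wedge).
Burden on consumers: 5.6; on suppliers: 8.4. (They sum to 14.)

Consumers bear 5.6 per panel; suppliers bear 8.4 per panel.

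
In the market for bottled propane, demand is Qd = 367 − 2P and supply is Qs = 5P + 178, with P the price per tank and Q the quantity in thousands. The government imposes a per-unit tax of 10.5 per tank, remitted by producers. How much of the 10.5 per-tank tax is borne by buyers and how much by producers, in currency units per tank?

Without the tax, 367 − 2P = 5P + 178 gives 7P = 189, so P* = 27 and Q* = 313.
With the tax collected from producers, supply shifts: Qs = 5(P − 10.5) + 178.
Solving gives Q = 298 with buyers paying 34.5 and producers receiving 24 (the 10.5 wedge).
Burden on buyers: 7.5; on producers: 3. (They sum to 10.5.)
The less price-elastic side of the market bears the larger share of a per-unit tax.

Buyers bear 7.5 per tank; producers bear 3 per tank.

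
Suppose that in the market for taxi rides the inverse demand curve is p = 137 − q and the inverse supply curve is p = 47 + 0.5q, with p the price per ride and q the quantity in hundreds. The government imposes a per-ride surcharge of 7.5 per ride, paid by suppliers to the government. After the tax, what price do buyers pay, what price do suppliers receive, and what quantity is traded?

Buyers pay 82; suppliers receive 74.5; quantity = 55.

Inverting to q(p) form: qd = 137 − p; qs = 2p − 94.
Without the tax, 137 − p = 2p − 94 gives 3p = 231, so p* = 77 and q* = 60.
With the tax collected from suppliers, supply shifts: qs = 2(p − 7.5) − 94.
New equilibrium: buyers pay 82, suppliers receive 74.5, q = 55. (Wedge: pb − ps = 7.5.)
The less price-elastic side of the market bears the larger share of a per-unit tax.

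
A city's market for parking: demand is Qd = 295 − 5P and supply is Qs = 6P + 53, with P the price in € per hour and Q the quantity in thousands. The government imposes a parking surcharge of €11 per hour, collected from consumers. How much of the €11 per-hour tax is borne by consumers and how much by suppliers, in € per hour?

Before the tax: set 295 − 5P = 6P + 53 → P* = €22, Q* = 185.
With the tax collected from consumers, demand (in seller-price terms) shifts: Qd = 295 − 5(P + 11).
New equilibrium: consumers pay €28, suppliers receive €17, Q = 155. (Wedge: Pb − Ps = 11.)
Burden on consumers: €6; on suppliers: €5. (They sum to €11.)
The less price-elastic side of the market bears the larger share of a per-unit tax.

Consumers bear €6 per hour; suppliers bear €5 per hour.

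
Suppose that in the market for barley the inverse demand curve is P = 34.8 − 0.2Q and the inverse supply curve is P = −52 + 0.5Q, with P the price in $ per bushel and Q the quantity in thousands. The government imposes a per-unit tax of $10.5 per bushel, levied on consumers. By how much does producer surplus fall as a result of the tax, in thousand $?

Inverting to Q(P) form: Qd = 174 − 5P; Qs = 2P + 104.
Without the tax, 174 − 5P = 2P + 104 gives 7P = 70, so P* = $10 and Q* = 124.
With the tax collected from consumers, demand (in seller-price terms) shifts: Qd = 174 − 5(P + 10.5).
New equilibrium: consumers pay $13, producers receive $2.5, Q = 109. (Wedge: Pb − Ps = 10.5.)
ΔPS is the trapezoid between Q = 109 and Q = 124 of height $7.5: ½ · (124 + 109) · 7.5 = $873.75.

Producer surplus falls by $873.75 thousand.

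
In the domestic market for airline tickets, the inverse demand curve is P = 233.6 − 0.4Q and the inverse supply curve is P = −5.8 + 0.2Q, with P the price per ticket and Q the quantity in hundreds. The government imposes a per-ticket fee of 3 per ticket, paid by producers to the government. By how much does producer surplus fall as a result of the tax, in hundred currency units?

Inverting to Q(P) form: Qd = 584 − 2.5P; Qs = 5P + 29.
Before the tax: set 584 − 2.5P = 5P + 29 → P* = 74, Q* = 399.
With the tax collected from producers, supply shifts: Qs = 5(P − 3) + 29.
Solving gives Q = 394 with consumers paying 76 and producers receiving 73 (the 3 wedge).
ΔPS is the trapezoid between Q = 394 and Q = 399 of height 1: ½ · (399 + 394) · 1 = 396.5.

Producer surplus falls by 396.5 hundred.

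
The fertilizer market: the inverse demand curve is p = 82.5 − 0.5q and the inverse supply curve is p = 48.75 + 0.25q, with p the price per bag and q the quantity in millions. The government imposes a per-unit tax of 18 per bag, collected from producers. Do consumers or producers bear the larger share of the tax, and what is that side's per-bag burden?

Inverting to q(p) form: qd = 165 − 2p; qs = 4p − 195.
Before the tax: set 165 − 2p = 4p − 195 → p* = 60, q* = 45.
With the tax collected from producers, supply shifts: qs = 4(p − 18) − 195.
Solving gives q = 21 with consumers paying 72 and producers receiving 54 (the 18 wedge).
Per-bag burden: consumers 12, producers 6.
Consumers take the larger share because demand is less price-elastic here (demand slope 2 vs supply slope 4).

Consumers bear the larger share: 12 per bag.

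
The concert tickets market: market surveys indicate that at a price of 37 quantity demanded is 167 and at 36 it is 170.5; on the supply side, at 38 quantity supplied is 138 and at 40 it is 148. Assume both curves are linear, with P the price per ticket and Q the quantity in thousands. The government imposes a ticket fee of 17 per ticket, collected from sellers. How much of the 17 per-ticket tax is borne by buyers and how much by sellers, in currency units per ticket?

Demand slope: (170.5 − 167)/(36 − 37) = -3.5, so Qd = 296.5 − 3.5P.
Supply slope: (148 − 138)/(40 − 38) = 5, so Qs = 5P − 52.
Before the tax: set 296.5 − 3.5P = 5P − 52 → P* = 41, Q* = 153.
With the tax collected from sellers, supply shifts: Qs = 5(P − 17) − 52.
New equilibrium: buyers pay 51, sellers receive 34, Q = 118. (Wedge: Pb − Ps = 17.)
Burden on buyers: 10; on sellers: 7. (They sum to 17.)

Buyers bear 10 per ticket; sellers bear 7 per ticket.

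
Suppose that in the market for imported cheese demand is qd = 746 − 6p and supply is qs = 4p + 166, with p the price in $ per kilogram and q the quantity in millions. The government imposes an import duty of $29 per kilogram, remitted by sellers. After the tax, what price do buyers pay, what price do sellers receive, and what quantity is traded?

Before the tax: set 746 − 6p = 4p + 166 → p* = $58, q* = 398.
With the tax collected from sellers, supply shifts: qs = 4(p − 29) + 166.
Solving gives q = 328.4 with buyers paying $69.6 and sellers receiving $40.6 (the $29 wedge).

Buyers pay $69.6; sellers receive $40.6; quantity = 328.4.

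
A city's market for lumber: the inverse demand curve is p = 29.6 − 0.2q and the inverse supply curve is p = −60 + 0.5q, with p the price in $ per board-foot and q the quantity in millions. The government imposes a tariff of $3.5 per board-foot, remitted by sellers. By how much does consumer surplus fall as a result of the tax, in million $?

Inverting to q(p) form: qd = 148 − 5p; qs = 2p + 120.
Without the tax, 148 − 5p = 2p + 120 gives 7p = 28, so p* = $4 and q* = 128.
With the tax collected from sellers, supply shifts: qs = 2(p − 3.5) + 120.
Solving gives q = 123 with buyers paying $5 and sellers receiving $1.5 (the $3.5 wedge).
ΔCS is the trapezoid between Q = 123 and Q = 128 of height $1: ½ · (128 + 123) · 1 = $125.5.

Consumer surplus falls by $125.5 million.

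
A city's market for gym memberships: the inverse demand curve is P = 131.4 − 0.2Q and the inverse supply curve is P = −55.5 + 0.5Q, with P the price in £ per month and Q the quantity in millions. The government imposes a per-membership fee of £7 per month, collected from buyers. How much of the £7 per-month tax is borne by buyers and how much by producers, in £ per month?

Buyers bear £2 per month; producers bear £5 per month.

Rewrite in direct form: Qd = 657 − 5P and Qs = 2P + 111.
Before the tax: set 657 − 5P = 2P + 111 → P* = £78, Q* = 267.
With the tax collected from buyers, demand (in seller-price terms) shifts: Qd = 657 − 5(P + 7).
Solving gives Q = 257 with buyers paying £80 and producers receiving £73 (the £7 wedge).
Burden on buyers: £2; on producers: £5. (They sum to £7.)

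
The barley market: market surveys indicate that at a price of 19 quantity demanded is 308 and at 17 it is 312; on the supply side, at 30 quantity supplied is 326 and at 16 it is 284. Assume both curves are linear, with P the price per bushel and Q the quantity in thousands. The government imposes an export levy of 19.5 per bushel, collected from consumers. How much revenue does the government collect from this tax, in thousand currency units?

Tax revenue = 5432.7 thousand.

Demand slope: (312 − 308)/(17 − 19) = -2, so Qd = 346 − 2P.
Supply slope: (284 − 326)/(16 − 30) = 3, so Qs = 3P + 236.
Before the tax: set 346 − 2P = 3P + 236 → P* = 22, Q* = 302.
With the tax collected from consumers, demand (in seller-price terms) shifts: Qd = 346 − 2(P + 19.5).
New equilibrium: consumers pay 33.7, suppliers receive 14.2, Q = 278.6. (Wedge: Pb − Ps = 19.5.)
Revenue = t · Q = 19.5 · 278.6 = 5432.7.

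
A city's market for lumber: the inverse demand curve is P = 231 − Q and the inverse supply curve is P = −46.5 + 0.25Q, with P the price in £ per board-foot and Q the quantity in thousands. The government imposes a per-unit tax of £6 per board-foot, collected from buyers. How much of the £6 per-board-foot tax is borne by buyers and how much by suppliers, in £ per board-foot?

Inverting to Q(P) form: Qd = 231 − P; Qs = 4P + 186.
Before the tax: set 231 − P = 4P + 186 → P* = £9, Q* = 222.
With the tax collected from buyers, demand (in seller-price terms) shifts: Qd = 231 − (P + 6).
Solving gives Q = 217.2 with buyers paying £13.8 and suppliers receiving £7.8 (the £6 wedge).
Burden on buyers: £4.8; on suppliers: £1.2. (They sum to £6.)
The less price-elastic side of the market bears the larger share of a per-unit tax.

Buyers bear £4.8 per board-foot; suppliers bear £1.2 per board-foot.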